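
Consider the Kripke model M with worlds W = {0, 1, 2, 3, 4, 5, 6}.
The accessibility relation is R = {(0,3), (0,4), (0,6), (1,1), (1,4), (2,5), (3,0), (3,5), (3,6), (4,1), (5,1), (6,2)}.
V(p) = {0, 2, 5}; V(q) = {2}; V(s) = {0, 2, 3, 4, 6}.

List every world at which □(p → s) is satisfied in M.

0, 1, 4, 5, 6

Let φ = □(p → s). Evaluate φ at each world:
  0 (successors {3, 4, 6}): φ is true.
  1 (successors {1, 4}): φ is true.
  2 (successors {5}): φ is false.
  3 (successors {0, 5, 6}): φ is false.
  4 (successors {1}): φ is true.
  5 (successors {1}): φ is true.
  6 (successors {2}): φ is true.
For instance, at 0:
  At 0: □(p → s) requires p → s at every successor {3, 4, 6}.
    At 3: p → s is true.
    At 4: p → s is true.
    At 6: p → s is true.
  So □(p → s) is true at 0.
Satisfying worlds: {0, 1, 4, 5, 6}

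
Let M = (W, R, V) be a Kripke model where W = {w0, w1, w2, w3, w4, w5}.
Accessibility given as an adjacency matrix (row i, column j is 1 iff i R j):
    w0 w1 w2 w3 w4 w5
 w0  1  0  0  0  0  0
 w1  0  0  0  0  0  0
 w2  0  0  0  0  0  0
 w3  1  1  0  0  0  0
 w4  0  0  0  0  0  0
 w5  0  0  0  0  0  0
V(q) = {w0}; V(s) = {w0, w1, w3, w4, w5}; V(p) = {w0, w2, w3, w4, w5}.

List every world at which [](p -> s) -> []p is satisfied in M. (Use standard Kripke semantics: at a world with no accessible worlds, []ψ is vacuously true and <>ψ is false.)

w0, w1, w2, w4, w5

Recall that []ψ holds at a world iff ψ holds at every accessible world, and <>ψ holds iff ψ holds at some accessible world.
Let φ = [](p -> s) -> []p. Evaluate φ at each world:
  w0 (successors {w0}): φ is true.
  w1 (successors ∅): φ is true.
  w2 (successors ∅): φ is true.
  w3 (successors {w0, w1}): φ is false.
  w4 (successors ∅): φ is true.
  w5 (successors ∅): φ is true.
For instance, at w3:
  At w3: [](p -> s) is true, []p is false, so [](p -> s) -> []p is false.
    At w3: [](p -> s) requires p -> s at every successor {w0, w1}.
      At w0: p -> s is true.
      At w1: p -> s is true.
    So [](p -> s) is true at w3.
    At w3: []p requires p at every successor {w0, w1}.
      p fails at w1, so []p is false at w3.
Satisfying worlds: {w0, w1, w2, w4, w5}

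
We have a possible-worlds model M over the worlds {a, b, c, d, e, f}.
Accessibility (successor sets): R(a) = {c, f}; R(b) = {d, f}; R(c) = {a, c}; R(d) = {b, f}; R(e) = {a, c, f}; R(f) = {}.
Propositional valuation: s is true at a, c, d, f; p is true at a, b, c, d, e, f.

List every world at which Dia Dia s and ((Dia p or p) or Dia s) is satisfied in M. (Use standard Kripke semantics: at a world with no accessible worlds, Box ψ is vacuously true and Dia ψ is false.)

a, b, c, d, e

Let φ = Dia Dia s and ((Dia p or p) or Dia s). Evaluate φ at each world:
  a (successors {c, f}): φ is true.
  b (successors {d, f}): φ is true.
  c (successors {a, c}): φ is true.
  d (successors {b, f}): φ is true.
  e (successors {a, c, f}): φ is true.
  f (successors ∅): φ is false.
For instance, at d:
  At d: Dia Dia s is true, (Dia p or p) or Dia s is true, so Dia Dia s and ((Dia p or p) or Dia s) is true.
    At d: Dia Dia s requires Dia s at some successor in {b, f}.
      Dia s holds at b, so Dia Dia s is true at d.
    At d: Dia p or p is true, Dia s is true, so (Dia p or p) or Dia s is true.
      At d: Dia p is true, p is true, so Dia p or p is true.
      At d: Dia s requires s at some successor in {b, f}.
        s holds at f, so Dia s is true at d.
Satisfying worlds: {a, b, c, d, e}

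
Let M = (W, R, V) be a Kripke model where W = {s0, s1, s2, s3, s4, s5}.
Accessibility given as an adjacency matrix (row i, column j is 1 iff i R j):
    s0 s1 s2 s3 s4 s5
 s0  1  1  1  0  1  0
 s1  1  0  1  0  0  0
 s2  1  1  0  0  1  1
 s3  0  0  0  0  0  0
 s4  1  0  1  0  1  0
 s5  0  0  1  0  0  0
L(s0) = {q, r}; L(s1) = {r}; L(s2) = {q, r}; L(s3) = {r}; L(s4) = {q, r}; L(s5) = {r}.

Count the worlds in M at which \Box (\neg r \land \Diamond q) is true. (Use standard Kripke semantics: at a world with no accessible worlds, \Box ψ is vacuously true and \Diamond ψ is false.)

Let φ = \Box (\neg r \land \Diamond q). Evaluate φ at each world:
  s0 (successors {s0, s1, s2, s4}): φ is false.
  s1 (successors {s0, s2}): φ is false.
  s2 (successors {s0, s1, s4, s5}): φ is false.
  s3 (successors ∅): φ is true.
  s4 (successors {s0, s2, s4}): φ is false.
  s5 (successors {s2}): φ is false.
For instance, at s2:
  At s2: \Box (\neg r \land \Diamond q) requires \neg r \land \Diamond q at every successor {s0, s1, s4, s5}.
    \neg r \land \Diamond q fails at s0, so \Box (\neg r \land \Diamond q) is false at s2.
      At s0: \neg r is false, \Diamond q is true, so \neg r \land \Diamond q is false.
Satisfying worlds: {s3}

1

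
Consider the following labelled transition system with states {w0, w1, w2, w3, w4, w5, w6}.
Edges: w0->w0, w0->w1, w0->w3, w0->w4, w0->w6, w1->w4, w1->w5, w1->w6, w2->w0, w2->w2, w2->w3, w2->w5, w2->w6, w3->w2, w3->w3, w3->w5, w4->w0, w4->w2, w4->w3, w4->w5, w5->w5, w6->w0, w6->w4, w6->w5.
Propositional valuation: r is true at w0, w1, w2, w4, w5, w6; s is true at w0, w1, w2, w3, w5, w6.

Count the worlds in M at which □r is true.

Recall that □ψ holds at a world iff ψ holds at every accessible world, and ◇ψ holds iff ψ holds at some accessible world.
Let φ = □r. Evaluate φ at each world:
  w0 (successors {w0, w1, w3, w4, w6}): φ is false.
  w1 (successors {w4, w5, w6}): φ is true.
  w2 (successors {w0, w2, w3, w5, w6}): φ is false.
  w3 (successors {w2, w3, w5}): φ is false.
  w4 (successors {w0, w2, w3, w5}): φ is false.
  w5 (successors {w5}): φ is true.
  w6 (successors {w0, w4, w5}): φ is true.
For instance, at w6:
  At w6: □r requires r at every successor {w0, w4, w5}.
    At w0: r is true.
    At w4: r is true.
    At w5: r is true.
  So □r is true at w6.
Satisfying worlds: {w1, w5, w6}

3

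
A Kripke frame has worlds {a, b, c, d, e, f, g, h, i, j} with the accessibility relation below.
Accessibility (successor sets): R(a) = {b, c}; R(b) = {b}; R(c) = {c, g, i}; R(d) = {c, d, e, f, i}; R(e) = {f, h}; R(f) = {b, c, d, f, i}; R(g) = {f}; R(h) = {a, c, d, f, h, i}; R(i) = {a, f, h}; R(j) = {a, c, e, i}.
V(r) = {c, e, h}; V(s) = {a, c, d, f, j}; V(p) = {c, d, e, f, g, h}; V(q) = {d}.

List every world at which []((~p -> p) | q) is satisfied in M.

Let φ = []((~p -> p) | q). Evaluate φ at each world:
  a (successors {b, c}): φ is false.
  b (successors {b}): φ is false.
  c (successors {c, g, i}): φ is false.
  d (successors {c, d, e, f, i}): φ is false.
  e (successors {f, h}): φ is true.
  f (successors {b, c, d, f, i}): φ is false.
  g (successors {f}): φ is true.
  h (successors {a, c, d, f, h, i}): φ is false.
  i (successors {a, f, h}): φ is false.
  j (successors {a, c, e, i}): φ is false.
For instance, at c:
  At c: []((~p -> p) | q) requires (~p -> p) | q at every successor {c, g, i}.
    (~p -> p) | q fails at i, so []((~p -> p) | q) is false at c.
Satisfying worlds: {e, g}

e, g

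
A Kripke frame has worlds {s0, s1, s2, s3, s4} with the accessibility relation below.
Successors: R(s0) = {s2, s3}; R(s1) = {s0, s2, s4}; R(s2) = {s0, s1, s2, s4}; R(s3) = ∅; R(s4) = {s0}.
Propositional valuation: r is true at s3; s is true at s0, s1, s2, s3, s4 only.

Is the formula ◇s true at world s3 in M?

At s3: no accessible worlds, so ◇s is false.

No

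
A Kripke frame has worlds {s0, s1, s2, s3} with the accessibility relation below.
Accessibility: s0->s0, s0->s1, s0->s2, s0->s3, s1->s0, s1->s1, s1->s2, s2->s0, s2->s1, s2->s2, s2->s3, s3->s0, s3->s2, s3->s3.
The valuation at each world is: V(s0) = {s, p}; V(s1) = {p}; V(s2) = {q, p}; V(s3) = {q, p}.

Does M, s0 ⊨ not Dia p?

No

At s0: Dia p is true, so not Dia p is false.
  At s0: Dia p requires p at some successor in {s0, s1, s2, s3}.
    p holds at s0, so Dia p is true at s0.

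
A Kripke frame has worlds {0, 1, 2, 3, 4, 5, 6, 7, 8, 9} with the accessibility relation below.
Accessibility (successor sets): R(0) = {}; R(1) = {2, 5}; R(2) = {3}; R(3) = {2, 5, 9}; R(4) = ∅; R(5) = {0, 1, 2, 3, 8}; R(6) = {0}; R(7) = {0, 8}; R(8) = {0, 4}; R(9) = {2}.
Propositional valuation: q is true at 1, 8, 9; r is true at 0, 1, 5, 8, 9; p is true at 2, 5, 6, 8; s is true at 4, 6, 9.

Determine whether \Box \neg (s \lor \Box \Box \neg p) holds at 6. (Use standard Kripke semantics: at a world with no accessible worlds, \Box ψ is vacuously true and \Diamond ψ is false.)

No

Recall that \Box ψ holds at a world iff ψ holds at every accessible world, and \Diamond ψ holds iff ψ holds at some accessible world.
At 6: \Box \neg (s \lor \Box \Box \neg p) requires \neg (s \lor \Box \Box \neg p) at every successor {0}.
  \neg (s \lor \Box \Box \neg p) fails at 0, so \Box \neg (s \lor \Box \Box \neg p) is false at 6.
    At 0: s \lor \Box \Box \neg p is true, so \neg (s \lor \Box \Box \neg p) is false.
      At 0: s is false, \Box \Box \neg p is true, so s \lor \Box \Box \neg p is true.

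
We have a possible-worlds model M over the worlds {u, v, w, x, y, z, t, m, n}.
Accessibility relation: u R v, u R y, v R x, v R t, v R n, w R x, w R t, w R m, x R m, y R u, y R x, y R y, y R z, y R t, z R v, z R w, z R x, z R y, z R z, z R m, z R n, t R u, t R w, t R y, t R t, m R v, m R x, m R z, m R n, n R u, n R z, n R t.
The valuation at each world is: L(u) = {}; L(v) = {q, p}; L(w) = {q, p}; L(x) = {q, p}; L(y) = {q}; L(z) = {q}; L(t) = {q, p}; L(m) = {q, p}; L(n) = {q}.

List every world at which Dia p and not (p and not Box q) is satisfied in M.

Let φ = Dia p and not (p and not Box q). Evaluate φ at each world:
  u (successors {v, y}): φ is true.
  v (successors {x, t, n}): φ is true.
  w (successors {x, t, m}): φ is true.
  x (successors {m}): φ is true.
  y (successors {u, x, y, z, t}): φ is true.
  z (successors {v, w, x, y, z, m, n}): φ is true.
  t (successors {u, w, y, t}): φ is false.
  m (successors {v, x, z, n}): φ is true.
  n (successors {u, z, t}): φ is true.
For instance, at w:
  At w: Dia p is true, not (p and not Box q) is true, so Dia p and not (p and not Box q) is true.
    At w: Dia p requires p at some successor in {x, t, m}.
      p holds at x, so Dia p is true at w.
    At w: p and not Box q is false, so not (p and not Box q) is true.
      At w: p is true, not Box q is false, so p and not Box q is false.
Satisfying worlds: {u, v, w, x, y, z, m, n}

u, v, w, x, y, z, m, n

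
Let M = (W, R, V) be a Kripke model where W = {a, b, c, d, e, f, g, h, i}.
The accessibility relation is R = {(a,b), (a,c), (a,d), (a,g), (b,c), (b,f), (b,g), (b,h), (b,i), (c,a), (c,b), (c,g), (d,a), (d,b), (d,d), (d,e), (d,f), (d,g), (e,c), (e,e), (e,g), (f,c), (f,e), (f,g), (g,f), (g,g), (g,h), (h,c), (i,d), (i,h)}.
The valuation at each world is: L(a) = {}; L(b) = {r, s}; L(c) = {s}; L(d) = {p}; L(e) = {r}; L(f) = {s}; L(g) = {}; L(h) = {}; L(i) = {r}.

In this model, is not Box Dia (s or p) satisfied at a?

No

At a: Box Dia (s or p) is true, so not Box Dia (s or p) is false.
  At a: Box Dia (s or p) requires Dia (s or p) at every successor {b, c, d, g}.
    At b: Dia (s or p) is true.
    At c: Dia (s or p) is true.
    At d: Dia (s or p) is true.
    At g: Dia (s or p) is true.
  So Box Dia (s or p) is true at a.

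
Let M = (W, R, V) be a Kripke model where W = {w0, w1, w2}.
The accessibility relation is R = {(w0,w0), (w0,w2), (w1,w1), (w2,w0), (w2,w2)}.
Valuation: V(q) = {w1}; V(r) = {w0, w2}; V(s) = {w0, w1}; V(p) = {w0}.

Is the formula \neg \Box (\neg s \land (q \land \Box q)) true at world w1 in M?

Yes

At w1: \Box (\neg s \land (q \land \Box q)) is false, so \neg \Box (\neg s \land (q \land \Box q)) is true.
  At w1: \Box (\neg s \land (q \land \Box q)) requires \neg s \land (q \land \Box q) at every successor {w1}.
    \neg s \land (q \land \Box q) fails at w1, so \Box (\neg s \land (q \land \Box q)) is false at w1.
      At w1: \neg s is false, q \land \Box q is true, so \neg s \land (q \land \Box q) is false.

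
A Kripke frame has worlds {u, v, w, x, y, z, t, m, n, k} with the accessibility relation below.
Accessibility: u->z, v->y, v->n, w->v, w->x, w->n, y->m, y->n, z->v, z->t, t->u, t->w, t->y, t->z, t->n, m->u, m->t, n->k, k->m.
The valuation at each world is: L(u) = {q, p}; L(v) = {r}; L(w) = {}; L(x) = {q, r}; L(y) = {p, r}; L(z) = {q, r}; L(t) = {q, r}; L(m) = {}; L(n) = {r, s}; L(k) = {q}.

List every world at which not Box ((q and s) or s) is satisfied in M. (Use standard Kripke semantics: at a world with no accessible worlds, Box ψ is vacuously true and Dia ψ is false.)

u, v, w, y, z, t, m, n, k

Let φ = not Box ((q and s) or s). Evaluate φ at each world:
  u (successors {z}): φ is true.
  v (successors {y, n}): φ is true.
  w (successors {v, x, n}): φ is true.
  x (successors ∅): φ is false.
  y (successors {m, n}): φ is true.
  z (successors {v, t}): φ is true.
  t (successors {u, w, y, z, n}): φ is true.
  m (successors {u, t}): φ is true.
  n (successors {k}): φ is true.
  k (successors {m}): φ is true.
For instance, at n:
  At n: Box ((q and s) or s) is false, so not Box ((q and s) or s) is true.
    At n: Box ((q and s) or s) requires (q and s) or s at every successor {k}.
      (q and s) or s fails at k, so Box ((q and s) or s) is false at n.
Satisfying worlds: {u, v, w, y, z, t, m, n, k}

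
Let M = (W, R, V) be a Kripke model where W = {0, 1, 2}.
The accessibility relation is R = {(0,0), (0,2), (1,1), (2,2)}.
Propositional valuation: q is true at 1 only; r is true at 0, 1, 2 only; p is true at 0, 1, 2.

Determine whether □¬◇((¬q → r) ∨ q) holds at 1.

At 1: □¬◇((¬q → r) ∨ q) requires ¬◇((¬q → r) ∨ q) at every successor {1}.
  ¬◇((¬q → r) ∨ q) fails at 1, so □¬◇((¬q → r) ∨ q) is false at 1.
    At 1: ◇((¬q → r) ∨ q) is true, so ¬◇((¬q → r) ∨ q) is false.
      At 1: ◇((¬q → r) ∨ q) requires (¬q → r) ∨ q at some successor in {1}.
        (¬q → r) ∨ q holds at 1, so ◇((¬q → r) ∨ q) is true at 1.

No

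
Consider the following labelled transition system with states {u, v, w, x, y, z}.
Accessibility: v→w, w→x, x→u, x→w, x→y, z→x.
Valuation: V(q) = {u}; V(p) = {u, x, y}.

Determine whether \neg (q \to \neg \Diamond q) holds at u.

No

Recall that \Diamond ψ holds at a world iff ψ holds at some accessible world.
At u: q \to \neg \Diamond q is true, so \neg (q \to \neg \Diamond q) is false.
  At u: q is true, \neg \Diamond q is true, so q \to \neg \Diamond q is true.
    At u: \Diamond q is false, so \neg \Diamond q is true.
      At u: no accessible worlds, so \Diamond q is false.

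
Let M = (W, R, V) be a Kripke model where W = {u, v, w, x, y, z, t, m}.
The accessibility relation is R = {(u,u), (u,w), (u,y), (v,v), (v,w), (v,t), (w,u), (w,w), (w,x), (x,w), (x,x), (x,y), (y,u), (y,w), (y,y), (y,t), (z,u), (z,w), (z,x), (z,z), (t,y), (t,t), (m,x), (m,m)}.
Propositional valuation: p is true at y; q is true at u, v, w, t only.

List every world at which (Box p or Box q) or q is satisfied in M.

Let φ = (Box p or Box q) or q. Evaluate φ at each world:
  u (successors {u, w, y}): φ is true.
  v (successors {v, w, t}): φ is true.
  w (successors {u, w, x}): φ is true.
  x (successors {w, x, y}): φ is false.
  y (successors {u, w, y, t}): φ is false.
  z (successors {u, w, x, z}): φ is false.
  t (successors {y, t}): φ is true.
  m (successors {x, m}): φ is false.
For instance, at w:
  At w: Box p or Box q is false, q is true, so (Box p or Box q) or q is true.
    At w: Box p is false, Box q is false, so Box p or Box q is false.
      At w: Box p requires p at every successor {u, w, x}.
        p fails at u, so Box p is false at w.
      At w: Box q requires q at every successor {u, w, x}.
        q fails at x, so Box q is false at w.
Satisfying worlds: {u, v, w, t}

u, v, w, t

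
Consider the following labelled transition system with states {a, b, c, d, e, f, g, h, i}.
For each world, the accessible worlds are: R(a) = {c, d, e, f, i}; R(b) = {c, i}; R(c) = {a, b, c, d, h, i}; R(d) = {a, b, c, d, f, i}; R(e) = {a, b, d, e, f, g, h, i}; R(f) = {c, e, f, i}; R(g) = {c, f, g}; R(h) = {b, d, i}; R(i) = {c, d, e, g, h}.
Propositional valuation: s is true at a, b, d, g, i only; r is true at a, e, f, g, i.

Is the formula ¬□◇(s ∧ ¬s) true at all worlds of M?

Yes

Recall that □ψ holds at a world iff ψ holds at every accessible world, and ◇ψ holds iff ψ holds at some accessible world.
Let φ = ¬□◇(s ∧ ¬s). Evaluate φ at each world:
  a (successors {c, d, e, f, i}): φ is true.
  b (successors {c, i}): φ is true.
  c (successors {a, b, c, d, h, i}): φ is true.
  d (successors {a, b, c, d, f, i}): φ is true.
  e (successors {a, b, d, e, f, g, h, i}): φ is true.
  f (successors {c, e, f, i}): φ is true.
  g (successors {c, f, g}): φ is true.
  h (successors {b, d, i}): φ is true.
  i (successors {c, d, e, g, h}): φ is true.
For instance, at d:
  At d: □◇(s ∧ ¬s) is false, so ¬□◇(s ∧ ¬s) is true.
    At d: □◇(s ∧ ¬s) requires ◇(s ∧ ¬s) at every successor {a, b, c, d, f, i}.
      ◇(s ∧ ¬s) fails at a, so □◇(s ∧ ¬s) is false at d.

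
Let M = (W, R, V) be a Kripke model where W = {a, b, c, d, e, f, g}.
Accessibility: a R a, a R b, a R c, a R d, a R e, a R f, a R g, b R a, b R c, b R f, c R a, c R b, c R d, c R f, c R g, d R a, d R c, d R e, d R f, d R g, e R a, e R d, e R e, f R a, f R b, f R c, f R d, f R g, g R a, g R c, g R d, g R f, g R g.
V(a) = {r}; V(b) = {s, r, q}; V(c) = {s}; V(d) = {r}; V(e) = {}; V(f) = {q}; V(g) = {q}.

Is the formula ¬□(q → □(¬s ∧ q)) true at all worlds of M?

Let φ = ¬□(q → □(¬s ∧ q)). Evaluate φ at each world:
  a (successors {a, b, c, d, e, f, g}): φ is true.
  b (successors {a, c, f}): φ is true.
  c (successors {a, b, d, f, g}): φ is true.
  d (successors {a, c, e, f, g}): φ is true.
  e (successors {a, d, e}): φ is false.
  f (successors {a, b, c, d, g}): φ is true.
  g (successors {a, c, d, f, g}): φ is true.
Detail at e (counterexample):
  At e: □(q → □(¬s ∧ q)) is true, so ¬□(q → □(¬s ∧ q)) is false.
    At e: □(q → □(¬s ∧ q)) requires q → □(¬s ∧ q) at every successor {a, d, e}.
      At a: q → □(¬s ∧ q) is true.
      At d: q → □(¬s ∧ q) is true.
      At e: q → □(¬s ∧ q) is true.
    So □(q → □(¬s ∧ q)) is true at e.

No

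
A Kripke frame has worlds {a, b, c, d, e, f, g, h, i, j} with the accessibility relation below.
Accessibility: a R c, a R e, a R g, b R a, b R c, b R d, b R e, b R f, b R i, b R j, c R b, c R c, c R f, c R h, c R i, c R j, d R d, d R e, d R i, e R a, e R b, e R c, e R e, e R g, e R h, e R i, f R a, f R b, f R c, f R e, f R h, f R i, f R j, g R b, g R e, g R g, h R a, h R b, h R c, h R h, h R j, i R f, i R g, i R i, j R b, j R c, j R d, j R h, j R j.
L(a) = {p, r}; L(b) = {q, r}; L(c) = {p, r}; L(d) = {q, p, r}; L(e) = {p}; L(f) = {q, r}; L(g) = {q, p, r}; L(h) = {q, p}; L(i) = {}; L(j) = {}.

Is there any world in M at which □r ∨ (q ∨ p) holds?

Let φ = □r ∨ (q ∨ p). Evaluate φ at each world:
  a (successors {c, e, g}): φ is true.
  b (successors {a, c, d, e, f, i, j}): φ is true.
  c (successors {b, c, f, h, i, j}): φ is true.
  d (successors {d, e, i}): φ is true.
  e (successors {a, b, c, e, g, h, i}): φ is true.
  f (successors {a, b, c, e, h, i, j}): φ is true.
  g (successors {b, e, g}): φ is true.
  h (successors {a, b, c, h, j}): φ is true.
  i (successors {f, g, i}): φ is false.
  j (successors {b, c, d, h, j}): φ is false.
Detail at a (witness):
  At a: □r is false, q ∨ p is true, so □r ∨ (q ∨ p) is true.
    At a: □r requires r at every successor {c, e, g}.
      r fails at e, so □r is false at a.

Yes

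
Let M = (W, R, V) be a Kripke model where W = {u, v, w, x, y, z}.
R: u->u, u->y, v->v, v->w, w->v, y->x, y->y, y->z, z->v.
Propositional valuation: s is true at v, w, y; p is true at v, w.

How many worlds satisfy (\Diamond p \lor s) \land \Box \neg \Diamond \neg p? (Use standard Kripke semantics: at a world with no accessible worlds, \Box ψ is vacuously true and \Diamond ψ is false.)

3

Recall that \Box ψ holds at a world iff ψ holds at every accessible world, and \Diamond ψ holds iff ψ holds at some accessible world.
Let φ = (\Diamond p \lor s) \land \Box \neg \Diamond \neg p. Evaluate φ at each world:
  u (successors {u, y}): φ is false.
  v (successors {v, w}): φ is true.
  w (successors {v}): φ is true.
  x (successors ∅): φ is false.
  y (successors {x, y, z}): φ is false.
  z (successors {v}): φ is true.
For instance, at z:
  At z: \Diamond p \lor s is true, \Box \neg \Diamond \neg p is true, so (\Diamond p \lor s) \land \Box \neg \Diamond \neg p is true.
    At z: \Diamond p is true, s is false, so \Diamond p \lor s is true.
      At z: \Diamond p requires p at some successor in {v}.
        p holds at v, so \Diamond p is true at z.
    At z: \Box \neg \Diamond \neg p requires \neg \Diamond \neg p at every successor {v}.
      At v: \neg \Diamond \neg p is true.
    So \Box \neg \Diamond \neg p is true at z.
Satisfying worlds: {v, w, z}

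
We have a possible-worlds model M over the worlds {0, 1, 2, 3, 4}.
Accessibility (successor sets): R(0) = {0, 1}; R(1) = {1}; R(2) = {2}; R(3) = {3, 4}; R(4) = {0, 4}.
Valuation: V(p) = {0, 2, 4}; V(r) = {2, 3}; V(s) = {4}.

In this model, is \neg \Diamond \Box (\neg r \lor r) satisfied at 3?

At 3: \Diamond \Box (\neg r \lor r) is true, so \neg \Diamond \Box (\neg r \lor r) is false.
  At 3: \Diamond \Box (\neg r \lor r) requires \Box (\neg r \lor r) at some successor in {3, 4}.
    \Box (\neg r \lor r) holds at 3, so \Diamond \Box (\neg r \lor r) is true at 3.
      At 3: \Box (\neg r \lor r) requires \neg r \lor r at every successor {3, 4}.
        At 3: \neg r \lor r is true.
        At 4: \neg r \lor r is true.
      So \Box (\neg r \lor r) is true at 3.

No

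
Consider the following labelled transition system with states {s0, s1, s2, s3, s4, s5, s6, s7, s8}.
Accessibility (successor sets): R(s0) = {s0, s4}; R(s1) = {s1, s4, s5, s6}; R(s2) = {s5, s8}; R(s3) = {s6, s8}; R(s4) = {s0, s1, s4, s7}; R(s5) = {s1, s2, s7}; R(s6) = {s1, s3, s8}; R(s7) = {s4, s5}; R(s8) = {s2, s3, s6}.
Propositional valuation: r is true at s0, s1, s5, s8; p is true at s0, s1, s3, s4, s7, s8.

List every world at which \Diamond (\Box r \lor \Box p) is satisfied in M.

s0, s1, s3, s4, s5, s7, s8

Let φ = \Diamond (\Box r \lor \Box p). Evaluate φ at each world:
  s0 (successors {s0, s4}): φ is true.
  s1 (successors {s1, s4, s5, s6}): φ is true.
  s2 (successors {s5, s8}): φ is false.
  s3 (successors {s6, s8}): φ is true.
  s4 (successors {s0, s1, s4, s7}): φ is true.
  s5 (successors {s1, s2, s7}): φ is true.
  s6 (successors {s1, s3, s8}): φ is false.
  s7 (successors {s4, s5}): φ is true.
  s8 (successors {s2, s3, s6}): φ is true.
For instance, at s4:
  At s4: \Diamond (\Box r \lor \Box p) requires \Box r \lor \Box p at some successor in {s0, s1, s4, s7}.
    \Box r \lor \Box p holds at s0, so \Diamond (\Box r \lor \Box p) is true at s4.
      At s0: \Box r is false, \Box p is true, so \Box r \lor \Box p is true.
Satisfying worlds: {s0, s1, s3, s4, s5, s7, s8}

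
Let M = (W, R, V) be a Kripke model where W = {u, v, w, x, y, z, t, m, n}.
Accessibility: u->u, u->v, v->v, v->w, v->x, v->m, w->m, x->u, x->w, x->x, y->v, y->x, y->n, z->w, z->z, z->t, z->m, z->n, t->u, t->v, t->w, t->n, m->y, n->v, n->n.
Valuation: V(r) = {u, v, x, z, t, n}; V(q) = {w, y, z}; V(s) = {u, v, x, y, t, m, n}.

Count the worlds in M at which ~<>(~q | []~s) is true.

Let φ = ~<>(~q | []~s). Evaluate φ at each world:
  u (successors {u, v}): φ is false.
  v (successors {v, w, x, m}): φ is false.
  w (successors {m}): φ is false.
  x (successors {u, w, x}): φ is false.
  y (successors {v, x, n}): φ is false.
  z (successors {w, z, t, m, n}): φ is false.
  t (successors {u, v, w, n}): φ is false.
  m (successors {y}): φ is true.
  n (successors {v, n}): φ is false.
For instance, at m:
  At m: <>(~q | []~s) is false, so ~<>(~q | []~s) is true.
    At m: <>(~q | []~s) requires ~q | []~s at some successor in {y}.
      At y: ~q | []~s is false.
    So <>(~q | []~s) is false at m.
Satisfying worlds: {m}

1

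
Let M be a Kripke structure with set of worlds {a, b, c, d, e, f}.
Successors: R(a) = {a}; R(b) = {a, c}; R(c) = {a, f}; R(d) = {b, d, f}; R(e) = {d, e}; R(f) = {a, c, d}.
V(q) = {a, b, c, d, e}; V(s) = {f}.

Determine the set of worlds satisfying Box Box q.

a, c

Recall that Box ψ holds at a world iff ψ holds at every accessible world, and Dia ψ holds iff ψ holds at some accessible world.
Let φ = Box Box q. Evaluate φ at each world:
  a (successors {a}): φ is true.
  b (successors {a, c}): φ is false.
  c (successors {a, f}): φ is true.
  d (successors {b, d, f}): φ is false.
  e (successors {d, e}): φ is false.
  f (successors {a, c, d}): φ is false.
For instance, at e:
  At e: Box Box q requires Box q at every successor {d, e}.
    Box q fails at d, so Box Box q is false at e.
      At d: Box q requires q at every successor {b, d, f}.
        q fails at f, so Box q is false at d.
Satisfying worlds: {a, c}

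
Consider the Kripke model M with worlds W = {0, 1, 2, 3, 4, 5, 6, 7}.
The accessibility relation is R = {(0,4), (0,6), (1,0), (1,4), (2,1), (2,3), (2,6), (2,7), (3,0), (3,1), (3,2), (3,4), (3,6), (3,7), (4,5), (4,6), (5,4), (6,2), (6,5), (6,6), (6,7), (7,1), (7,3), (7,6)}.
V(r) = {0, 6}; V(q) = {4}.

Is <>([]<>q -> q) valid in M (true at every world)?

Let φ = <>([]<>q -> q). Evaluate φ at each world:
  0 (successors {4, 6}): φ is true.
  1 (successors {0, 4}): φ is true.
  2 (successors {1, 3, 6, 7}): φ is true.
  3 (successors {0, 1, 2, 4, 6, 7}): φ is true.
  4 (successors {5, 6}): φ is true.
  5 (successors {4}): φ is true.
  6 (successors {2, 5, 6, 7}): φ is true.
  7 (successors {1, 3, 6}): φ is true.
For instance, at 0:
  At 0: <>([]<>q -> q) requires []<>q -> q at some successor in {4, 6}.
    []<>q -> q holds at 4, so <>([]<>q -> q) is true at 0.
      At 4: []<>q is false, q is true, so []<>q -> q is true.

Yes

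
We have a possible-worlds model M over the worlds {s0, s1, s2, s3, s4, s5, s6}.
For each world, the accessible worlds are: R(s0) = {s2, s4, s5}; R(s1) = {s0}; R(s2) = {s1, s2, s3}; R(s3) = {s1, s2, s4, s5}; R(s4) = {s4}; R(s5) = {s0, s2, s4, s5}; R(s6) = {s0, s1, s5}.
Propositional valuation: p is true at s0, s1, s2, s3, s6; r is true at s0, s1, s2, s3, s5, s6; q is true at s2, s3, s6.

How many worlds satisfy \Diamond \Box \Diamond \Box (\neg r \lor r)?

Recall that \Box ψ holds at a world iff ψ holds at every accessible world, and \Diamond ψ holds iff ψ holds at some accessible world.
Let φ = \Diamond \Box \Diamond \Box (\neg r \lor r). Evaluate φ at each world:
  s0 (successors {s2, s4, s5}): φ is true.
  s1 (successors {s0}): φ is true.
  s2 (successors {s1, s2, s3}): φ is true.
  s3 (successors {s1, s2, s4, s5}): φ is true.
  s4 (successors {s4}): φ is true.
  s5 (successors {s0, s2, s4, s5}): φ is true.
  s6 (successors {s0, s1, s5}): φ is true.
For instance, at s0:
  At s0: \Diamond \Box \Diamond \Box (\neg r \lor r) requires \Box \Diamond \Box (\neg r \lor r) at some successor in {s2, s4, s5}.
    \Box \Diamond \Box (\neg r \lor r) holds at s2, so \Diamond \Box \Diamond \Box (\neg r \lor r) is true at s0.
      At s2: \Box \Diamond \Box (\neg r \lor r) requires \Diamond \Box (\neg r \lor r) at every successor {s1, s2, s3}.
        At s1: \Diamond \Box (\neg r \lor r) is true.
        At s2: \Diamond \Box (\neg r \lor r) is true.
        At s3: \Diamond \Box (\neg r \lor r) is true.
      So \Box \Diamond \Box (\neg r \lor r) is true at s2.
Satisfying worlds: {s0, s1, s2, s3, s4, s5, s6}

7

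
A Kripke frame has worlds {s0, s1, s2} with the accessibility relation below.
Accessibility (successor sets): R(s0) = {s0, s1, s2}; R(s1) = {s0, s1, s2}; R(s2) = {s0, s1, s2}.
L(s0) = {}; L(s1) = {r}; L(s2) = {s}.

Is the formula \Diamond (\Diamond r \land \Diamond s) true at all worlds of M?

Yes

Recall that \Diamond ψ holds at a world iff ψ holds at some accessible world.
Let φ = \Diamond (\Diamond r \land \Diamond s). Evaluate φ at each world:
  s0 (successors {s0, s1, s2}): φ is true.
  s1 (successors {s0, s1, s2}): φ is true.
  s2 (successors {s0, s1, s2}): φ is true.
For instance, at s2:
  At s2: \Diamond (\Diamond r \land \Diamond s) requires \Diamond r \land \Diamond s at some successor in {s0, s1, s2}.
    \Diamond r \land \Diamond s holds at s0, so \Diamond (\Diamond r \land \Diamond s) is true at s2.
      At s0: \Diamond r is true, \Diamond s is true, so \Diamond r \land \Diamond s is true.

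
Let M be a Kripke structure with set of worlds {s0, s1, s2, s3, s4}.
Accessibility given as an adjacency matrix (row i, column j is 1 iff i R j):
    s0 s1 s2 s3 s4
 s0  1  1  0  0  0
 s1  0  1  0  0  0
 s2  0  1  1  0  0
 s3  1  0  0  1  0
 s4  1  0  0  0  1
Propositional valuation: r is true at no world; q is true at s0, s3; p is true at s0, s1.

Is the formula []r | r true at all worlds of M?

Let φ = []r | r. Evaluate φ at each world:
  s0 (successors {s0, s1}): φ is false.
  s1 (successors {s1}): φ is false.
  s2 (successors {s1, s2}): φ is false.
  s3 (successors {s0, s3}): φ is false.
  s4 (successors {s0, s4}): φ is false.
Detail at s0 (counterexample):
  At s0: []r is false, r is false, so []r | r is false.
    At s0: []r requires r at every successor {s0, s1}.
      r fails at s0, so []r is false at s0.

No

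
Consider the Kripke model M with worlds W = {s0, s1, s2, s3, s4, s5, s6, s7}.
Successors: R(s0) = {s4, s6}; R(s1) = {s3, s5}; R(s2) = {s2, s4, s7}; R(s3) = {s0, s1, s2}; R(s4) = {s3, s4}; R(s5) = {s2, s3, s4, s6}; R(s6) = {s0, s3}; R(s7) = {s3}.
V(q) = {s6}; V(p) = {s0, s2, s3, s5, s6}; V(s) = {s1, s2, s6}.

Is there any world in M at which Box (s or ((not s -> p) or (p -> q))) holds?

Yes

Let φ = Box (s or ((not s -> p) or (p -> q))). Evaluate φ at each world:
  s0 (successors {s4, s6}): φ is true.
  s1 (successors {s3, s5}): φ is true.
  s2 (successors {s2, s4, s7}): φ is true.
  s3 (successors {s0, s1, s2}): φ is true.
  s4 (successors {s3, s4}): φ is true.
  s5 (successors {s2, s3, s4, s6}): φ is true.
  s6 (successors {s0, s3}): φ is true.
  s7 (successors {s3}): φ is true.
Detail at s0 (witness):
  At s0: Box (s or ((not s -> p) or (p -> q))) requires s or ((not s -> p) or (p -> q)) at every successor {s4, s6}.
    At s4: s or ((not s -> p) or (p -> q)) is true.
    At s6: s or ((not s -> p) or (p -> q)) is true.
  So Box (s or ((not s -> p) or (p -> q))) is true at s0.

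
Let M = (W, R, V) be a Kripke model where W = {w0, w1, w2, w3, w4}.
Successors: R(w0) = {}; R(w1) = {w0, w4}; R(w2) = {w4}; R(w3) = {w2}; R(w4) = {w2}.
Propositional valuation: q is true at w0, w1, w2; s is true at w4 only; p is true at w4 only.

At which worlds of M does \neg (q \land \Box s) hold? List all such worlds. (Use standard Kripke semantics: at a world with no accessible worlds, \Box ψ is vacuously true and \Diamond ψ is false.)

w1, w3, w4

Let φ = \neg (q \land \Box s). Evaluate φ at each world:
  w0 (successors ∅): φ is false.
  w1 (successors {w0, w4}): φ is true.
  w2 (successors {w4}): φ is false.
  w3 (successors {w2}): φ is true.
  w4 (successors {w2}): φ is true.
For instance, at w2:
  At w2: q \land \Box s is true, so \neg (q \land \Box s) is false.
    At w2: q is true, \Box s is true, so q \land \Box s is true.
      At w2: \Box s requires s at every successor {w4}.
        At w4: s is true.
      So \Box s is true at w2.
Satisfying worlds: {w1, w3, w4}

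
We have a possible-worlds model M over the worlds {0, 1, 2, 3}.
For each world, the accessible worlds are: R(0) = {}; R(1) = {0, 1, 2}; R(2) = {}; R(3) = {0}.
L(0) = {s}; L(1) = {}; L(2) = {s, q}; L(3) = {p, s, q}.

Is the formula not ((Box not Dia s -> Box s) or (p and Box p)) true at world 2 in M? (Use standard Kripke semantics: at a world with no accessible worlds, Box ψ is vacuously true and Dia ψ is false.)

At 2: (Box not Dia s -> Box s) or (p and Box p) is true, so not ((Box not Dia s -> Box s) or (p and Box p)) is false.
  At 2: Box not Dia s -> Box s is true, p and Box p is false, so (Box not Dia s -> Box s) or (p and Box p) is true.
    At 2: Box not Dia s is true, Box s is true, so Box not Dia s -> Box s is true.
      At 2: no accessible worlds, so Box not Dia s holds vacuously.
      At 2: no accessible worlds, so Box s holds vacuously.
    At 2: p is false, Box p is true, so p and Box p is false.
      At 2: no accessible worlds, so Box p holds vacuously.

No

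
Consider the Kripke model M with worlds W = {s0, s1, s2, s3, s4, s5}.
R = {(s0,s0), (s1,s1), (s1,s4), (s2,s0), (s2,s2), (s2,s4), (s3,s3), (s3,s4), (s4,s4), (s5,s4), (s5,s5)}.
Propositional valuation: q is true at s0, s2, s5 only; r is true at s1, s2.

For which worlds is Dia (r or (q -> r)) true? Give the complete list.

s1, s2, s3, s4, s5

Recall that Dia ψ holds at a world iff ψ holds at some accessible world.
Let φ = Dia (r or (q -> r)). Evaluate φ at each world:
  s0 (successors {s0}): φ is false.
  s1 (successors {s1, s4}): φ is true.
  s2 (successors {s0, s2, s4}): φ is true.
  s3 (successors {s3, s4}): φ is true.
  s4 (successors {s4}): φ is true.
  s5 (successors {s4, s5}): φ is true.
For instance, at s4:
  At s4: Dia (r or (q -> r)) requires r or (q -> r) at some successor in {s4}.
    r or (q -> r) holds at s4, so Dia (r or (q -> r)) is true at s4.
Satisfying worlds: {s1, s2, s3, s4, s5}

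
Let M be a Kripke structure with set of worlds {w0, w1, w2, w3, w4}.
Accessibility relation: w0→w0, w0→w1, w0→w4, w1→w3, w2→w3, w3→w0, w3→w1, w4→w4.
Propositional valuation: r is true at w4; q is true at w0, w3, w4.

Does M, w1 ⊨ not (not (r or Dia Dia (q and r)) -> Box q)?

Recall that Box ψ holds at a world iff ψ holds at every accessible world, and Dia ψ holds iff ψ holds at some accessible world.
At w1: not (r or Dia Dia (q and r)) -> Box q is true, so not (not (r or Dia Dia (q and r)) -> Box q) is false.
  At w1: not (r or Dia Dia (q and r)) is true, Box q is true, so not (r or Dia Dia (q and r)) -> Box q is true.
    At w1: r or Dia Dia (q and r) is false, so not (r or Dia Dia (q and r)) is true.
      At w1: r is false, Dia Dia (q and r) is false, so r or Dia Dia (q and r) is false.
    At w1: Box q requires q at every successor {w3}.
      At w3: q is true.
    So Box q is true at w1.

No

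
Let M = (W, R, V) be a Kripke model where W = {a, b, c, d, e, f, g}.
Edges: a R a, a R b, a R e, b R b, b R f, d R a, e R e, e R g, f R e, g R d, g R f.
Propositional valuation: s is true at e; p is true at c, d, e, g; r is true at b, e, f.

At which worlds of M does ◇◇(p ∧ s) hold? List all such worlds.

a, b, d, e, f, g

Recall that ◇ψ holds at a world iff ψ holds at some accessible world.
Let φ = ◇◇(p ∧ s). Evaluate φ at each world:
  a (successors {a, b, e}): φ is true.
  b (successors {b, f}): φ is true.
  c (successors ∅): φ is false.
  d (successors {a}): φ is true.
  e (successors {e, g}): φ is true.
  f (successors {e}): φ is true.
  g (successors {d, f}): φ is true.
For instance, at d:
  At d: ◇◇(p ∧ s) requires ◇(p ∧ s) at some successor in {a}.
    ◇(p ∧ s) holds at a, so ◇◇(p ∧ s) is true at d.
      At a: ◇(p ∧ s) requires p ∧ s at some successor in {a, b, e}.
        p ∧ s holds at e, so ◇(p ∧ s) is true at a.
Satisfying worlds: {a, b, d, e, f, g}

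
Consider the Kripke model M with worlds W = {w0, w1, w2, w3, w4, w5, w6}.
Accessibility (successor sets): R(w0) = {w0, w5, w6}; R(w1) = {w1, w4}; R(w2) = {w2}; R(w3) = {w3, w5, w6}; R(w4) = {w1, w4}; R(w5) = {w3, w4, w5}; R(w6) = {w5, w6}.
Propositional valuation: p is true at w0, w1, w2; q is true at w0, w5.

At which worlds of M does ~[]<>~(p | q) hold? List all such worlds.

Let φ = ~[]<>~(p | q). Evaluate φ at each world:
  w0 (successors {w0, w5, w6}): φ is false.
  w1 (successors {w1, w4}): φ is false.
  w2 (successors {w2}): φ is true.
  w3 (successors {w3, w5, w6}): φ is false.
  w4 (successors {w1, w4}): φ is false.
  w5 (successors {w3, w4, w5}): φ is false.
  w6 (successors {w5, w6}): φ is false.
For instance, at w5:
  At w5: []<>~(p | q) is true, so ~[]<>~(p | q) is false.
    At w5: []<>~(p | q) requires <>~(p | q) at every successor {w3, w4, w5}.
      At w3: <>~(p | q) is true.
      At w4: <>~(p | q) is true.
      At w5: <>~(p | q) is true.
    So []<>~(p | q) is true at w5.
Satisfying worlds: {w2}

w2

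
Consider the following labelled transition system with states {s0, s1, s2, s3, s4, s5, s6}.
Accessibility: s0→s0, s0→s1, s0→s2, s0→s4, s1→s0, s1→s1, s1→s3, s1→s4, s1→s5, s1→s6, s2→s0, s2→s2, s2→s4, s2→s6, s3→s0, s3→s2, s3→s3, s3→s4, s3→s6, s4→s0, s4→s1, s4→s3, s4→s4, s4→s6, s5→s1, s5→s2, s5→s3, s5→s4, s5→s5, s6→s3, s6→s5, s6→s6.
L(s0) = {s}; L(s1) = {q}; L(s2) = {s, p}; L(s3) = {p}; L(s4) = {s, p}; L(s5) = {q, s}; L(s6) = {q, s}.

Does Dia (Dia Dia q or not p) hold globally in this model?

Let φ = Dia (Dia Dia q or not p). Evaluate φ at each world:
  s0 (successors {s0, s1, s2, s4}): φ is true.
  s1 (successors {s0, s1, s3, s4, s5, s6}): φ is true.
  s2 (successors {s0, s2, s4, s6}): φ is true.
  s3 (successors {s0, s2, s3, s4, s6}): φ is true.
  s4 (successors {s0, s1, s3, s4, s6}): φ is true.
  s5 (successors {s1, s2, s3, s4, s5}): φ is true.
  s6 (successors {s3, s5, s6}): φ is true.
For instance, at s3:
  At s3: Dia (Dia Dia q or not p) requires Dia Dia q or not p at some successor in {s0, s2, s3, s4, s6}.
    Dia Dia q or not p holds at s0, so Dia (Dia Dia q or not p) is true at s3.
      At s0: Dia Dia q is true, not p is true, so Dia Dia q or not p is true.

Yes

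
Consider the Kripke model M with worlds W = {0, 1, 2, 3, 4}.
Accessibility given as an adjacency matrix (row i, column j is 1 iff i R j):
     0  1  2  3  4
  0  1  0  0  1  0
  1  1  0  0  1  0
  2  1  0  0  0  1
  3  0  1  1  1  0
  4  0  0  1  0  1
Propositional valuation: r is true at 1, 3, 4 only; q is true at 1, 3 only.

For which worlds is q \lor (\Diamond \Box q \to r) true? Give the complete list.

0, 1, 2, 3, 4

Recall that \Box ψ holds at a world iff ψ holds at every accessible world, and \Diamond ψ holds iff ψ holds at some accessible world.
Let φ = q \lor (\Diamond \Box q \to r). Evaluate φ at each world:
  0 (successors {0, 3}): φ is true.
  1 (successors {0, 3}): φ is true.
  2 (successors {0, 4}): φ is true.
  3 (successors {1, 2, 3}): φ is true.
  4 (successors {2, 4}): φ is true.
For instance, at 2:
  At 2: q is false, \Diamond \Box q \to r is true, so q \lor (\Diamond \Box q \to r) is true.
    At 2: \Diamond \Box q is false, r is false, so \Diamond \Box q \to r is true.
      At 2: \Diamond \Box q requires \Box q at some successor in {0, 4}.
        At 0: \Box q is false.
        At 4: \Box q is false.
      So \Diamond \Box q is false at 2.
Satisfying worlds: {0, 1, 2, 3, 4}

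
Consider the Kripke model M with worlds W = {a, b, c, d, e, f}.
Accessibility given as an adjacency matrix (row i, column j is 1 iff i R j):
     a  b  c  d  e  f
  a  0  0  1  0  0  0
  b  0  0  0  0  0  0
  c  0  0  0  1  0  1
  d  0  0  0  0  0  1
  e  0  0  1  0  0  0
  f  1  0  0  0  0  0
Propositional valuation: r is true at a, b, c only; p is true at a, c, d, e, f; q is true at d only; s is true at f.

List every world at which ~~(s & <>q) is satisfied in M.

Let φ = ~~(s & <>q). Evaluate φ at each world:
  a (successors {c}): φ is false.
  b (successors ∅): φ is false.
  c (successors {d, f}): φ is false.
  d (successors {f}): φ is false.
  e (successors {c}): φ is false.
  f (successors {a}): φ is false.
For instance, at d:
  At d: ~(s & <>q) is true, so ~~(s & <>q) is false.
    At d: s & <>q is false, so ~(s & <>q) is true.
      At d: s is false, <>q is false, so s & <>q is false.
Satisfying worlds: none.

none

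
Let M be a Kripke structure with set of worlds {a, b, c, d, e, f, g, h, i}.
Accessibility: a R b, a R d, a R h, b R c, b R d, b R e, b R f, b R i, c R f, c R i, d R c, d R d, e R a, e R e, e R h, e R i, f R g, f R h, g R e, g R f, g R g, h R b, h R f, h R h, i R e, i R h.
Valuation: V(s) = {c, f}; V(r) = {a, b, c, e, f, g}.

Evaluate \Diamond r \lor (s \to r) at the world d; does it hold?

Yes

At d: \Diamond r is true, s \to r is true, so \Diamond r \lor (s \to r) is true.
  At d: \Diamond r requires r at some successor in {c, d}.
    r holds at c, so \Diamond r is true at d.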